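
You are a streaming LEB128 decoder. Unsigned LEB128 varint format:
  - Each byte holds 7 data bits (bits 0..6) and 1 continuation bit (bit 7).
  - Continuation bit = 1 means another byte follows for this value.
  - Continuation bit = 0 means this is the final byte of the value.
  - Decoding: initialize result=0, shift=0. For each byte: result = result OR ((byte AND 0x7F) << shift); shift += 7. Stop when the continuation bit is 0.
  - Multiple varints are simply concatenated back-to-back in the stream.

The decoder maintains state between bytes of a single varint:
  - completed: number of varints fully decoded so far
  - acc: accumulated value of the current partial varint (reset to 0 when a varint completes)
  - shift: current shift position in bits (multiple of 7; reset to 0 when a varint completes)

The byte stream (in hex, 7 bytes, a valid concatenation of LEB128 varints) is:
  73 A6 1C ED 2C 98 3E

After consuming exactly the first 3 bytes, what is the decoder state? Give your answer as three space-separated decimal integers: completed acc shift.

Answer: 2 0 0

Derivation:
byte[0]=0x73 cont=0 payload=0x73: varint #1 complete (value=115); reset -> completed=1 acc=0 shift=0
byte[1]=0xA6 cont=1 payload=0x26: acc |= 38<<0 -> completed=1 acc=38 shift=7
byte[2]=0x1C cont=0 payload=0x1C: varint #2 complete (value=3622); reset -> completed=2 acc=0 shift=0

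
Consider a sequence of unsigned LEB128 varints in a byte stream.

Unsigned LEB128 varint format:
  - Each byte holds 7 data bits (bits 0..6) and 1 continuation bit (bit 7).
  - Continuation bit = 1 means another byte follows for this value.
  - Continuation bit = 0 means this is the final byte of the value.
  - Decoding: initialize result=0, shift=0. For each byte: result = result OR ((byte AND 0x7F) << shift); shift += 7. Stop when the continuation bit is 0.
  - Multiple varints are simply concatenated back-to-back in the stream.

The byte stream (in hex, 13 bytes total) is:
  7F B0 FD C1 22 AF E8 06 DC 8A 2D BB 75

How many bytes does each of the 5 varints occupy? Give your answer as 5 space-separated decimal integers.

Answer: 1 4 3 3 2

Derivation:
  byte[0]=0x7F cont=0 payload=0x7F=127: acc |= 127<<0 -> acc=127 shift=7 [end]
Varint 1: bytes[0:1] = 7F -> value 127 (1 byte(s))
  byte[1]=0xB0 cont=1 payload=0x30=48: acc |= 48<<0 -> acc=48 shift=7
  byte[2]=0xFD cont=1 payload=0x7D=125: acc |= 125<<7 -> acc=16048 shift=14
  byte[3]=0xC1 cont=1 payload=0x41=65: acc |= 65<<14 -> acc=1081008 shift=21
  byte[4]=0x22 cont=0 payload=0x22=34: acc |= 34<<21 -> acc=72384176 shift=28 [end]
Varint 2: bytes[1:5] = B0 FD C1 22 -> value 72384176 (4 byte(s))
  byte[5]=0xAF cont=1 payload=0x2F=47: acc |= 47<<0 -> acc=47 shift=7
  byte[6]=0xE8 cont=1 payload=0x68=104: acc |= 104<<7 -> acc=13359 shift=14
  byte[7]=0x06 cont=0 payload=0x06=6: acc |= 6<<14 -> acc=111663 shift=21 [end]
Varint 3: bytes[5:8] = AF E8 06 -> value 111663 (3 byte(s))
  byte[8]=0xDC cont=1 payload=0x5C=92: acc |= 92<<0 -> acc=92 shift=7
  byte[9]=0x8A cont=1 payload=0x0A=10: acc |= 10<<7 -> acc=1372 shift=14
  byte[10]=0x2D cont=0 payload=0x2D=45: acc |= 45<<14 -> acc=738652 shift=21 [end]
Varint 4: bytes[8:11] = DC 8A 2D -> value 738652 (3 byte(s))
  byte[11]=0xBB cont=1 payload=0x3B=59: acc |= 59<<0 -> acc=59 shift=7
  byte[12]=0x75 cont=0 payload=0x75=117: acc |= 117<<7 -> acc=15035 shift=14 [end]
Varint 5: bytes[11:13] = BB 75 -> value 15035 (2 byte(s))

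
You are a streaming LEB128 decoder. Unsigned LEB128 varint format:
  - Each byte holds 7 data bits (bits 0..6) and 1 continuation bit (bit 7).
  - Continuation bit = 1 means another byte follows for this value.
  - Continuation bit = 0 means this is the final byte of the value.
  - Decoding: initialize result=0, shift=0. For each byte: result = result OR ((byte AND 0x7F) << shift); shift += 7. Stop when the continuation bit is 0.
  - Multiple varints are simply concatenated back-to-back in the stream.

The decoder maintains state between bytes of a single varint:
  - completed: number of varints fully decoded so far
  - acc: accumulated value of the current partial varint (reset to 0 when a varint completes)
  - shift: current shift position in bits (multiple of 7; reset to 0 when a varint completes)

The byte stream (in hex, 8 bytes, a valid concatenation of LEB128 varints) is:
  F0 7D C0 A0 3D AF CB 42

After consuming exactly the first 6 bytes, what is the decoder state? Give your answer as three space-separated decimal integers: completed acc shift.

byte[0]=0xF0 cont=1 payload=0x70: acc |= 112<<0 -> completed=0 acc=112 shift=7
byte[1]=0x7D cont=0 payload=0x7D: varint #1 complete (value=16112); reset -> completed=1 acc=0 shift=0
byte[2]=0xC0 cont=1 payload=0x40: acc |= 64<<0 -> completed=1 acc=64 shift=7
byte[3]=0xA0 cont=1 payload=0x20: acc |= 32<<7 -> completed=1 acc=4160 shift=14
byte[4]=0x3D cont=0 payload=0x3D: varint #2 complete (value=1003584); reset -> completed=2 acc=0 shift=0
byte[5]=0xAF cont=1 payload=0x2F: acc |= 47<<0 -> completed=2 acc=47 shift=7

Answer: 2 47 7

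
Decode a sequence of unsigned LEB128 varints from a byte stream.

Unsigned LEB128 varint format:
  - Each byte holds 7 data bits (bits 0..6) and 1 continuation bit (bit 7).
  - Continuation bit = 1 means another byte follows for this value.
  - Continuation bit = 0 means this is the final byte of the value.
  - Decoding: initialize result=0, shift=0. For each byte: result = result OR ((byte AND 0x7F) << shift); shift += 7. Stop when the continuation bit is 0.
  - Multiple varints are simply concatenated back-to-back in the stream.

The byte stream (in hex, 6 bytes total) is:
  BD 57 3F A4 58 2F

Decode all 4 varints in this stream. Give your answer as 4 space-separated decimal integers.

Answer: 11197 63 11300 47

Derivation:
  byte[0]=0xBD cont=1 payload=0x3D=61: acc |= 61<<0 -> acc=61 shift=7
  byte[1]=0x57 cont=0 payload=0x57=87: acc |= 87<<7 -> acc=11197 shift=14 [end]
Varint 1: bytes[0:2] = BD 57 -> value 11197 (2 byte(s))
  byte[2]=0x3F cont=0 payload=0x3F=63: acc |= 63<<0 -> acc=63 shift=7 [end]
Varint 2: bytes[2:3] = 3F -> value 63 (1 byte(s))
  byte[3]=0xA4 cont=1 payload=0x24=36: acc |= 36<<0 -> acc=36 shift=7
  byte[4]=0x58 cont=0 payload=0x58=88: acc |= 88<<7 -> acc=11300 shift=14 [end]
Varint 3: bytes[3:5] = A4 58 -> value 11300 (2 byte(s))
  byte[5]=0x2F cont=0 payload=0x2F=47: acc |= 47<<0 -> acc=47 shift=7 [end]
Varint 4: bytes[5:6] = 2F -> value 47 (1 byte(s))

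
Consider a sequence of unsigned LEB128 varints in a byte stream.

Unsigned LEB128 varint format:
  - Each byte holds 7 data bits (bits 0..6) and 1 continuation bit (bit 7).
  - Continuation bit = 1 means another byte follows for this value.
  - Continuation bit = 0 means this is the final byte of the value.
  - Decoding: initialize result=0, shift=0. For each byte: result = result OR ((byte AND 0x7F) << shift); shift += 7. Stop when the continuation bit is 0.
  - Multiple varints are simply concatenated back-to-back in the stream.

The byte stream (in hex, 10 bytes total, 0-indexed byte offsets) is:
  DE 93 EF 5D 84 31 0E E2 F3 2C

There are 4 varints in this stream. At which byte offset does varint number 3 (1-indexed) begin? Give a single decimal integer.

Answer: 6

Derivation:
  byte[0]=0xDE cont=1 payload=0x5E=94: acc |= 94<<0 -> acc=94 shift=7
  byte[1]=0x93 cont=1 payload=0x13=19: acc |= 19<<7 -> acc=2526 shift=14
  byte[2]=0xEF cont=1 payload=0x6F=111: acc |= 111<<14 -> acc=1821150 shift=21
  byte[3]=0x5D cont=0 payload=0x5D=93: acc |= 93<<21 -> acc=196856286 shift=28 [end]
Varint 1: bytes[0:4] = DE 93 EF 5D -> value 196856286 (4 byte(s))
  byte[4]=0x84 cont=1 payload=0x04=4: acc |= 4<<0 -> acc=4 shift=7
  byte[5]=0x31 cont=0 payload=0x31=49: acc |= 49<<7 -> acc=6276 shift=14 [end]
Varint 2: bytes[4:6] = 84 31 -> value 6276 (2 byte(s))
  byte[6]=0x0E cont=0 payload=0x0E=14: acc |= 14<<0 -> acc=14 shift=7 [end]
Varint 3: bytes[6:7] = 0E -> value 14 (1 byte(s))
  byte[7]=0xE2 cont=1 payload=0x62=98: acc |= 98<<0 -> acc=98 shift=7
  byte[8]=0xF3 cont=1 payload=0x73=115: acc |= 115<<7 -> acc=14818 shift=14
  byte[9]=0x2C cont=0 payload=0x2C=44: acc |= 44<<14 -> acc=735714 shift=21 [end]
Varint 4: bytes[7:10] = E2 F3 2C -> value 735714 (3 byte(s))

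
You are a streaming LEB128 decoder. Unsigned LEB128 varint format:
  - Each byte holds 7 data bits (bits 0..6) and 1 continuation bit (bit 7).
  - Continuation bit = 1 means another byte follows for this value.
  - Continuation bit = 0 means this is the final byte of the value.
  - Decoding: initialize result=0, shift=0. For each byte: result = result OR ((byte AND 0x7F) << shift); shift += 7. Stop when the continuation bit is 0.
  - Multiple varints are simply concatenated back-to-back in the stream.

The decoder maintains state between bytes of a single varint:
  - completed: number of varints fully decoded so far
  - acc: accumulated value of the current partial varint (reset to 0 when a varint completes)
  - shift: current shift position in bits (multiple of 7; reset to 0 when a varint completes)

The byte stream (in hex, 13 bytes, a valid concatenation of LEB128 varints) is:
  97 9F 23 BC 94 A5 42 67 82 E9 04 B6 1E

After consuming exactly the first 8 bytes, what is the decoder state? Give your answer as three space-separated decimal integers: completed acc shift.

Answer: 3 0 0

Derivation:
byte[0]=0x97 cont=1 payload=0x17: acc |= 23<<0 -> completed=0 acc=23 shift=7
byte[1]=0x9F cont=1 payload=0x1F: acc |= 31<<7 -> completed=0 acc=3991 shift=14
byte[2]=0x23 cont=0 payload=0x23: varint #1 complete (value=577431); reset -> completed=1 acc=0 shift=0
byte[3]=0xBC cont=1 payload=0x3C: acc |= 60<<0 -> completed=1 acc=60 shift=7
byte[4]=0x94 cont=1 payload=0x14: acc |= 20<<7 -> completed=1 acc=2620 shift=14
byte[5]=0xA5 cont=1 payload=0x25: acc |= 37<<14 -> completed=1 acc=608828 shift=21
byte[6]=0x42 cont=0 payload=0x42: varint #2 complete (value=139020860); reset -> completed=2 acc=0 shift=0
byte[7]=0x67 cont=0 payload=0x67: varint #3 complete (value=103); reset -> completed=3 acc=0 shift=0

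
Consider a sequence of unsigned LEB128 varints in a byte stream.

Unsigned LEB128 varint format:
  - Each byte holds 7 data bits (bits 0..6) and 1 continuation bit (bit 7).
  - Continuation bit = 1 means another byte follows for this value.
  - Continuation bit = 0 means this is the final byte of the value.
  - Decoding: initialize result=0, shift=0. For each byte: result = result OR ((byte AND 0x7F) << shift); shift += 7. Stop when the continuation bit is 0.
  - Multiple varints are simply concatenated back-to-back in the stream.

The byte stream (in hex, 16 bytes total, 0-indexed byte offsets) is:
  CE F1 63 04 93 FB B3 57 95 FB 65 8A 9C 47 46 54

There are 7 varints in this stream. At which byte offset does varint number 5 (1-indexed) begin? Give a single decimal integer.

Answer: 11

Derivation:
  byte[0]=0xCE cont=1 payload=0x4E=78: acc |= 78<<0 -> acc=78 shift=7
  byte[1]=0xF1 cont=1 payload=0x71=113: acc |= 113<<7 -> acc=14542 shift=14
  byte[2]=0x63 cont=0 payload=0x63=99: acc |= 99<<14 -> acc=1636558 shift=21 [end]
Varint 1: bytes[0:3] = CE F1 63 -> value 1636558 (3 byte(s))
  byte[3]=0x04 cont=0 payload=0x04=4: acc |= 4<<0 -> acc=4 shift=7 [end]
Varint 2: bytes[3:4] = 04 -> value 4 (1 byte(s))
  byte[4]=0x93 cont=1 payload=0x13=19: acc |= 19<<0 -> acc=19 shift=7
  byte[5]=0xFB cont=1 payload=0x7B=123: acc |= 123<<7 -> acc=15763 shift=14
  byte[6]=0xB3 cont=1 payload=0x33=51: acc |= 51<<14 -> acc=851347 shift=21
  byte[7]=0x57 cont=0 payload=0x57=87: acc |= 87<<21 -> acc=183303571 shift=28 [end]
Varint 3: bytes[4:8] = 93 FB B3 57 -> value 183303571 (4 byte(s))
  byte[8]=0x95 cont=1 payload=0x15=21: acc |= 21<<0 -> acc=21 shift=7
  byte[9]=0xFB cont=1 payload=0x7B=123: acc |= 123<<7 -> acc=15765 shift=14
  byte[10]=0x65 cont=0 payload=0x65=101: acc |= 101<<14 -> acc=1670549 shift=21 [end]
Varint 4: bytes[8:11] = 95 FB 65 -> value 1670549 (3 byte(s))
  byte[11]=0x8A cont=1 payload=0x0A=10: acc |= 10<<0 -> acc=10 shift=7
  byte[12]=0x9C cont=1 payload=0x1C=28: acc |= 28<<7 -> acc=3594 shift=14
  byte[13]=0x47 cont=0 payload=0x47=71: acc |= 71<<14 -> acc=1166858 shift=21 [end]
Varint 5: bytes[11:14] = 8A 9C 47 -> value 1166858 (3 byte(s))
  byte[14]=0x46 cont=0 payload=0x46=70: acc |= 70<<0 -> acc=70 shift=7 [end]
Varint 6: bytes[14:15] = 46 -> value 70 (1 byte(s))
  byte[15]=0x54 cont=0 payload=0x54=84: acc |= 84<<0 -> acc=84 shift=7 [end]
Varint 7: bytes[15:16] = 54 -> value 84 (1 byte(s))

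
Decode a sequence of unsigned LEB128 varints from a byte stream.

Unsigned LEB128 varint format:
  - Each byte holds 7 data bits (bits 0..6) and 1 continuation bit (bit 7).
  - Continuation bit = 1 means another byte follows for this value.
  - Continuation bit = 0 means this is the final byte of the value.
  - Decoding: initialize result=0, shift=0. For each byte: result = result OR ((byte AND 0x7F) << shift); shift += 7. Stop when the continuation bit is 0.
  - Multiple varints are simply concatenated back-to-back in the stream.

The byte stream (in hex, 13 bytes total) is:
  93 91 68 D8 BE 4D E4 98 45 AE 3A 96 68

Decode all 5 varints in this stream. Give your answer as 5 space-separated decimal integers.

Answer: 1706131 1269592 1133668 7470 13334

Derivation:
  byte[0]=0x93 cont=1 payload=0x13=19: acc |= 19<<0 -> acc=19 shift=7
  byte[1]=0x91 cont=1 payload=0x11=17: acc |= 17<<7 -> acc=2195 shift=14
  byte[2]=0x68 cont=0 payload=0x68=104: acc |= 104<<14 -> acc=1706131 shift=21 [end]
Varint 1: bytes[0:3] = 93 91 68 -> value 1706131 (3 byte(s))
  byte[3]=0xD8 cont=1 payload=0x58=88: acc |= 88<<0 -> acc=88 shift=7
  byte[4]=0xBE cont=1 payload=0x3E=62: acc |= 62<<7 -> acc=8024 shift=14
  byte[5]=0x4D cont=0 payload=0x4D=77: acc |= 77<<14 -> acc=1269592 shift=21 [end]
Varint 2: bytes[3:6] = D8 BE 4D -> value 1269592 (3 byte(s))
  byte[6]=0xE4 cont=1 payload=0x64=100: acc |= 100<<0 -> acc=100 shift=7
  byte[7]=0x98 cont=1 payload=0x18=24: acc |= 24<<7 -> acc=3172 shift=14
  byte[8]=0x45 cont=0 payload=0x45=69: acc |= 69<<14 -> acc=1133668 shift=21 [end]
Varint 3: bytes[6:9] = E4 98 45 -> value 1133668 (3 byte(s))
  byte[9]=0xAE cont=1 payload=0x2E=46: acc |= 46<<0 -> acc=46 shift=7
  byte[10]=0x3A cont=0 payload=0x3A=58: acc |= 58<<7 -> acc=7470 shift=14 [end]
Varint 4: bytes[9:11] = AE 3A -> value 7470 (2 byte(s))
  byte[11]=0x96 cont=1 payload=0x16=22: acc |= 22<<0 -> acc=22 shift=7
  byte[12]=0x68 cont=0 payload=0x68=104: acc |= 104<<7 -> acc=13334 shift=14 [end]
Varint 5: bytes[11:13] = 96 68 -> value 13334 (2 byte(s))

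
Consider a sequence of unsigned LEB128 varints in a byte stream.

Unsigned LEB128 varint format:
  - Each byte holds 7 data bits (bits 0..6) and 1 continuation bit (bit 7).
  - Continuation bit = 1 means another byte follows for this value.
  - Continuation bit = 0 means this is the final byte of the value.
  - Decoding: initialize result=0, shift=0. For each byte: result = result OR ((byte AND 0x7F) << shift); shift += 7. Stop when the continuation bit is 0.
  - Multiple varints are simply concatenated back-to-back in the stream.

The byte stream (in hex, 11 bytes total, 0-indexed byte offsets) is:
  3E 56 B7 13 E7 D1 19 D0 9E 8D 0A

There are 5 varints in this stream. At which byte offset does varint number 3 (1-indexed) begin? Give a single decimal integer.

  byte[0]=0x3E cont=0 payload=0x3E=62: acc |= 62<<0 -> acc=62 shift=7 [end]
Varint 1: bytes[0:1] = 3E -> value 62 (1 byte(s))
  byte[1]=0x56 cont=0 payload=0x56=86: acc |= 86<<0 -> acc=86 shift=7 [end]
Varint 2: bytes[1:2] = 56 -> value 86 (1 byte(s))
  byte[2]=0xB7 cont=1 payload=0x37=55: acc |= 55<<0 -> acc=55 shift=7
  byte[3]=0x13 cont=0 payload=0x13=19: acc |= 19<<7 -> acc=2487 shift=14 [end]
Varint 3: bytes[2:4] = B7 13 -> value 2487 (2 byte(s))
  byte[4]=0xE7 cont=1 payload=0x67=103: acc |= 103<<0 -> acc=103 shift=7
  byte[5]=0xD1 cont=1 payload=0x51=81: acc |= 81<<7 -> acc=10471 shift=14
  byte[6]=0x19 cont=0 payload=0x19=25: acc |= 25<<14 -> acc=420071 shift=21 [end]
Varint 4: bytes[4:7] = E7 D1 19 -> value 420071 (3 byte(s))
  byte[7]=0xD0 cont=1 payload=0x50=80: acc |= 80<<0 -> acc=80 shift=7
  byte[8]=0x9E cont=1 payload=0x1E=30: acc |= 30<<7 -> acc=3920 shift=14
  byte[9]=0x8D cont=1 payload=0x0D=13: acc |= 13<<14 -> acc=216912 shift=21
  byte[10]=0x0A cont=0 payload=0x0A=10: acc |= 10<<21 -> acc=21188432 shift=28 [end]
Varint 5: bytes[7:11] = D0 9E 8D 0A -> value 21188432 (4 byte(s))

Answer: 2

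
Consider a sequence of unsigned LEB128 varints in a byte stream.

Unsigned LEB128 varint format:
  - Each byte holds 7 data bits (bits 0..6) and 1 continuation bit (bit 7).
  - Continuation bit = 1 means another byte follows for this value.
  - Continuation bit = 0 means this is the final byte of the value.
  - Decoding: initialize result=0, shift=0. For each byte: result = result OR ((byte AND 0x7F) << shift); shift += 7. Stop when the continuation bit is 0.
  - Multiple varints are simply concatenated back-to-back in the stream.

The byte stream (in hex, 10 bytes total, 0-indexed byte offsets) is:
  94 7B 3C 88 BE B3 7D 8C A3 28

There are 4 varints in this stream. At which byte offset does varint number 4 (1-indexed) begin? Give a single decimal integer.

  byte[0]=0x94 cont=1 payload=0x14=20: acc |= 20<<0 -> acc=20 shift=7
  byte[1]=0x7B cont=0 payload=0x7B=123: acc |= 123<<7 -> acc=15764 shift=14 [end]
Varint 1: bytes[0:2] = 94 7B -> value 15764 (2 byte(s))
  byte[2]=0x3C cont=0 payload=0x3C=60: acc |= 60<<0 -> acc=60 shift=7 [end]
Varint 2: bytes[2:3] = 3C -> value 60 (1 byte(s))
  byte[3]=0x88 cont=1 payload=0x08=8: acc |= 8<<0 -> acc=8 shift=7
  byte[4]=0xBE cont=1 payload=0x3E=62: acc |= 62<<7 -> acc=7944 shift=14
  byte[5]=0xB3 cont=1 payload=0x33=51: acc |= 51<<14 -> acc=843528 shift=21
  byte[6]=0x7D cont=0 payload=0x7D=125: acc |= 125<<21 -> acc=262987528 shift=28 [end]
Varint 3: bytes[3:7] = 88 BE B3 7D -> value 262987528 (4 byte(s))
  byte[7]=0x8C cont=1 payload=0x0C=12: acc |= 12<<0 -> acc=12 shift=7
  byte[8]=0xA3 cont=1 payload=0x23=35: acc |= 35<<7 -> acc=4492 shift=14
  byte[9]=0x28 cont=0 payload=0x28=40: acc |= 40<<14 -> acc=659852 shift=21 [end]
Varint 4: bytes[7:10] = 8C A3 28 -> value 659852 (3 byte(s))

Answer: 7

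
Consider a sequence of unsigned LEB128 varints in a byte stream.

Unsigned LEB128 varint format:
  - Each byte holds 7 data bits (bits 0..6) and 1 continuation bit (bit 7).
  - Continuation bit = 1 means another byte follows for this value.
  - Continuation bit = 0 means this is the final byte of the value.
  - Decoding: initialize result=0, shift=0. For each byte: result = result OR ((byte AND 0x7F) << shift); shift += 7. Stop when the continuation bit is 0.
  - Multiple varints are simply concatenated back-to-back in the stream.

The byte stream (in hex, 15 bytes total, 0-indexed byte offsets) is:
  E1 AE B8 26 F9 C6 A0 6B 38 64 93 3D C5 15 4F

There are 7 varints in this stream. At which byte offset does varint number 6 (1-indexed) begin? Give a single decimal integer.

  byte[0]=0xE1 cont=1 payload=0x61=97: acc |= 97<<0 -> acc=97 shift=7
  byte[1]=0xAE cont=1 payload=0x2E=46: acc |= 46<<7 -> acc=5985 shift=14
  byte[2]=0xB8 cont=1 payload=0x38=56: acc |= 56<<14 -> acc=923489 shift=21
  byte[3]=0x26 cont=0 payload=0x26=38: acc |= 38<<21 -> acc=80615265 shift=28 [end]
Varint 1: bytes[0:4] = E1 AE B8 26 -> value 80615265 (4 byte(s))
  byte[4]=0xF9 cont=1 payload=0x79=121: acc |= 121<<0 -> acc=121 shift=7
  byte[5]=0xC6 cont=1 payload=0x46=70: acc |= 70<<7 -> acc=9081 shift=14
  byte[6]=0xA0 cont=1 payload=0x20=32: acc |= 32<<14 -> acc=533369 shift=21
  byte[7]=0x6B cont=0 payload=0x6B=107: acc |= 107<<21 -> acc=224928633 shift=28 [end]
Varint 2: bytes[4:8] = F9 C6 A0 6B -> value 224928633 (4 byte(s))
  byte[8]=0x38 cont=0 payload=0x38=56: acc |= 56<<0 -> acc=56 shift=7 [end]
Varint 3: bytes[8:9] = 38 -> value 56 (1 byte(s))
  byte[9]=0x64 cont=0 payload=0x64=100: acc |= 100<<0 -> acc=100 shift=7 [end]
Varint 4: bytes[9:10] = 64 -> value 100 (1 byte(s))
  byte[10]=0x93 cont=1 payload=0x13=19: acc |= 19<<0 -> acc=19 shift=7
  byte[11]=0x3D cont=0 payload=0x3D=61: acc |= 61<<7 -> acc=7827 shift=14 [end]
Varint 5: bytes[10:12] = 93 3D -> value 7827 (2 byte(s))
  byte[12]=0xC5 cont=1 payload=0x45=69: acc |= 69<<0 -> acc=69 shift=7
  byte[13]=0x15 cont=0 payload=0x15=21: acc |= 21<<7 -> acc=2757 shift=14 [end]
Varint 6: bytes[12:14] = C5 15 -> value 2757 (2 byte(s))
  byte[14]=0x4F cont=0 payload=0x4F=79: acc |= 79<<0 -> acc=79 shift=7 [end]
Varint 7: bytes[14:15] = 4F -> value 79 (1 byte(s))

Answer: 12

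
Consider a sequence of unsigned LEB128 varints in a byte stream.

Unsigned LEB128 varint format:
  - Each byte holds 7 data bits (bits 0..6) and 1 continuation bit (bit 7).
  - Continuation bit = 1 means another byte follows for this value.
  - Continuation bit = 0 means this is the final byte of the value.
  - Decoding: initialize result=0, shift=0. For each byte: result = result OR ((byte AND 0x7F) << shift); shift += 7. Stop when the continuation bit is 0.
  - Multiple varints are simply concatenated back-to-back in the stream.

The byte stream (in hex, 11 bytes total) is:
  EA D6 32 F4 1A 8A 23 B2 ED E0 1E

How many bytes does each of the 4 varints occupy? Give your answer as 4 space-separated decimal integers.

  byte[0]=0xEA cont=1 payload=0x6A=106: acc |= 106<<0 -> acc=106 shift=7
  byte[1]=0xD6 cont=1 payload=0x56=86: acc |= 86<<7 -> acc=11114 shift=14
  byte[2]=0x32 cont=0 payload=0x32=50: acc |= 50<<14 -> acc=830314 shift=21 [end]
Varint 1: bytes[0:3] = EA D6 32 -> value 830314 (3 byte(s))
  byte[3]=0xF4 cont=1 payload=0x74=116: acc |= 116<<0 -> acc=116 shift=7
  byte[4]=0x1A cont=0 payload=0x1A=26: acc |= 26<<7 -> acc=3444 shift=14 [end]
Varint 2: bytes[3:5] = F4 1A -> value 3444 (2 byte(s))
  byte[5]=0x8A cont=1 payload=0x0A=10: acc |= 10<<0 -> acc=10 shift=7
  byte[6]=0x23 cont=0 payload=0x23=35: acc |= 35<<7 -> acc=4490 shift=14 [end]
Varint 3: bytes[5:7] = 8A 23 -> value 4490 (2 byte(s))
  byte[7]=0xB2 cont=1 payload=0x32=50: acc |= 50<<0 -> acc=50 shift=7
  byte[8]=0xED cont=1 payload=0x6D=109: acc |= 109<<7 -> acc=14002 shift=14
  byte[9]=0xE0 cont=1 payload=0x60=96: acc |= 96<<14 -> acc=1586866 shift=21
  byte[10]=0x1E cont=0 payload=0x1E=30: acc |= 30<<21 -> acc=64501426 shift=28 [end]
Varint 4: bytes[7:11] = B2 ED E0 1E -> value 64501426 (4 byte(s))

Answer: 3 2 2 4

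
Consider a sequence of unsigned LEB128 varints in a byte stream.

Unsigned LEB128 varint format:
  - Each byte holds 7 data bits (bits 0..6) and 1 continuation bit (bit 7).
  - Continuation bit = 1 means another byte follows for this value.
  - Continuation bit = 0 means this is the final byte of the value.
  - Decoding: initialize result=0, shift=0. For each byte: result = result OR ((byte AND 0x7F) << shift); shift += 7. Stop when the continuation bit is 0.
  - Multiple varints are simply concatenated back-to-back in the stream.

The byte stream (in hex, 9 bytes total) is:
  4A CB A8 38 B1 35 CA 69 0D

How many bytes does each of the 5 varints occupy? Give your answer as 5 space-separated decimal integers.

Answer: 1 3 2 2 1

Derivation:
  byte[0]=0x4A cont=0 payload=0x4A=74: acc |= 74<<0 -> acc=74 shift=7 [end]
Varint 1: bytes[0:1] = 4A -> value 74 (1 byte(s))
  byte[1]=0xCB cont=1 payload=0x4B=75: acc |= 75<<0 -> acc=75 shift=7
  byte[2]=0xA8 cont=1 payload=0x28=40: acc |= 40<<7 -> acc=5195 shift=14
  byte[3]=0x38 cont=0 payload=0x38=56: acc |= 56<<14 -> acc=922699 shift=21 [end]
Varint 2: bytes[1:4] = CB A8 38 -> value 922699 (3 byte(s))
  byte[4]=0xB1 cont=1 payload=0x31=49: acc |= 49<<0 -> acc=49 shift=7
  byte[5]=0x35 cont=0 payload=0x35=53: acc |= 53<<7 -> acc=6833 shift=14 [end]
Varint 3: bytes[4:6] = B1 35 -> value 6833 (2 byte(s))
  byte[6]=0xCA cont=1 payload=0x4A=74: acc |= 74<<0 -> acc=74 shift=7
  byte[7]=0x69 cont=0 payload=0x69=105: acc |= 105<<7 -> acc=13514 shift=14 [end]
Varint 4: bytes[6:8] = CA 69 -> value 13514 (2 byte(s))
  byte[8]=0x0D cont=0 payload=0x0D=13: acc |= 13<<0 -> acc=13 shift=7 [end]
Varint 5: bytes[8:9] = 0D -> value 13 (1 byte(s))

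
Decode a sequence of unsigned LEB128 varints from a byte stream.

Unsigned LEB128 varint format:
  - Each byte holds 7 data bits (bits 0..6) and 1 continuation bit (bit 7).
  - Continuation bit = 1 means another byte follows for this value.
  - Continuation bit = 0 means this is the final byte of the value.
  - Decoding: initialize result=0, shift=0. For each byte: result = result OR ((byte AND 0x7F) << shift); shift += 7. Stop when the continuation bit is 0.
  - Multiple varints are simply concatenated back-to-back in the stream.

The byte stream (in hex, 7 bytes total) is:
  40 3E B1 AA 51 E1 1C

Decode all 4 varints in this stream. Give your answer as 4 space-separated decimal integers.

Answer: 64 62 1332529 3681

Derivation:
  byte[0]=0x40 cont=0 payload=0x40=64: acc |= 64<<0 -> acc=64 shift=7 [end]
Varint 1: bytes[0:1] = 40 -> value 64 (1 byte(s))
  byte[1]=0x3E cont=0 payload=0x3E=62: acc |= 62<<0 -> acc=62 shift=7 [end]
Varint 2: bytes[1:2] = 3E -> value 62 (1 byte(s))
  byte[2]=0xB1 cont=1 payload=0x31=49: acc |= 49<<0 -> acc=49 shift=7
  byte[3]=0xAA cont=1 payload=0x2A=42: acc |= 42<<7 -> acc=5425 shift=14
  byte[4]=0x51 cont=0 payload=0x51=81: acc |= 81<<14 -> acc=1332529 shift=21 [end]
Varint 3: bytes[2:5] = B1 AA 51 -> value 1332529 (3 byte(s))
  byte[5]=0xE1 cont=1 payload=0x61=97: acc |= 97<<0 -> acc=97 shift=7
  byte[6]=0x1C cont=0 payload=0x1C=28: acc |= 28<<7 -> acc=3681 shift=14 [end]
Varint 4: bytes[5:7] = E1 1C -> value 3681 (2 byte(s))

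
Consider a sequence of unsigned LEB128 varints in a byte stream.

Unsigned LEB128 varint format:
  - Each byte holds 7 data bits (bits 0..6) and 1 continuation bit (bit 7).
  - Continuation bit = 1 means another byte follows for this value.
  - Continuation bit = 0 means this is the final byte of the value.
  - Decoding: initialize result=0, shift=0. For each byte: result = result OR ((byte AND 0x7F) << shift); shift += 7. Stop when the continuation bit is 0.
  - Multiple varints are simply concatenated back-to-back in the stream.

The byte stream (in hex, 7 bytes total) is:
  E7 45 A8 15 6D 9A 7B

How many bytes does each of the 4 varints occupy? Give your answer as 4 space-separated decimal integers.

Answer: 2 2 1 2

Derivation:
  byte[0]=0xE7 cont=1 payload=0x67=103: acc |= 103<<0 -> acc=103 shift=7
  byte[1]=0x45 cont=0 payload=0x45=69: acc |= 69<<7 -> acc=8935 shift=14 [end]
Varint 1: bytes[0:2] = E7 45 -> value 8935 (2 byte(s))
  byte[2]=0xA8 cont=1 payload=0x28=40: acc |= 40<<0 -> acc=40 shift=7
  byte[3]=0x15 cont=0 payload=0x15=21: acc |= 21<<7 -> acc=2728 shift=14 [end]
Varint 2: bytes[2:4] = A8 15 -> value 2728 (2 byte(s))
  byte[4]=0x6D cont=0 payload=0x6D=109: acc |= 109<<0 -> acc=109 shift=7 [end]
Varint 3: bytes[4:5] = 6D -> value 109 (1 byte(s))
  byte[5]=0x9A cont=1 payload=0x1A=26: acc |= 26<<0 -> acc=26 shift=7
  byte[6]=0x7B cont=0 payload=0x7B=123: acc |= 123<<7 -> acc=15770 shift=14 [end]
Varint 4: bytes[5:7] = 9A 7B -> value 15770 (2 byte(s))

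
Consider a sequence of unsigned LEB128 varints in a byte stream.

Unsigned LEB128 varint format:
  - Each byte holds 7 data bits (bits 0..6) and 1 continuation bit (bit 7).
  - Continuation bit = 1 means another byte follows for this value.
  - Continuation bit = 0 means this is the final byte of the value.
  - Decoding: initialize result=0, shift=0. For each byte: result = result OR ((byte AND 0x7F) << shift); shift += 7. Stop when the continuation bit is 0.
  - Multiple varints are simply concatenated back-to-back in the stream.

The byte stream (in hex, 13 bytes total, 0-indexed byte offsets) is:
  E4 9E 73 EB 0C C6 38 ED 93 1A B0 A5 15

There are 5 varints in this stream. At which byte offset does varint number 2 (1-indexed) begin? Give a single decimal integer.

  byte[0]=0xE4 cont=1 payload=0x64=100: acc |= 100<<0 -> acc=100 shift=7
  byte[1]=0x9E cont=1 payload=0x1E=30: acc |= 30<<7 -> acc=3940 shift=14
  byte[2]=0x73 cont=0 payload=0x73=115: acc |= 115<<14 -> acc=1888100 shift=21 [end]
Varint 1: bytes[0:3] = E4 9E 73 -> value 1888100 (3 byte(s))
  byte[3]=0xEB cont=1 payload=0x6B=107: acc |= 107<<0 -> acc=107 shift=7
  byte[4]=0x0C cont=0 payload=0x0C=12: acc |= 12<<7 -> acc=1643 shift=14 [end]
Varint 2: bytes[3:5] = EB 0C -> value 1643 (2 byte(s))
  byte[5]=0xC6 cont=1 payload=0x46=70: acc |= 70<<0 -> acc=70 shift=7
  byte[6]=0x38 cont=0 payload=0x38=56: acc |= 56<<7 -> acc=7238 shift=14 [end]
Varint 3: bytes[5:7] = C6 38 -> value 7238 (2 byte(s))
  byte[7]=0xED cont=1 payload=0x6D=109: acc |= 109<<0 -> acc=109 shift=7
  byte[8]=0x93 cont=1 payload=0x13=19: acc |= 19<<7 -> acc=2541 shift=14
  byte[9]=0x1A cont=0 payload=0x1A=26: acc |= 26<<14 -> acc=428525 shift=21 [end]
Varint 4: bytes[7:10] = ED 93 1A -> value 428525 (3 byte(s))
  byte[10]=0xB0 cont=1 payload=0x30=48: acc |= 48<<0 -> acc=48 shift=7
  byte[11]=0xA5 cont=1 payload=0x25=37: acc |= 37<<7 -> acc=4784 shift=14
  byte[12]=0x15 cont=0 payload=0x15=21: acc |= 21<<14 -> acc=348848 shift=21 [end]
Varint 5: bytes[10:13] = B0 A5 15 -> value 348848 (3 byte(s))

Answer: 3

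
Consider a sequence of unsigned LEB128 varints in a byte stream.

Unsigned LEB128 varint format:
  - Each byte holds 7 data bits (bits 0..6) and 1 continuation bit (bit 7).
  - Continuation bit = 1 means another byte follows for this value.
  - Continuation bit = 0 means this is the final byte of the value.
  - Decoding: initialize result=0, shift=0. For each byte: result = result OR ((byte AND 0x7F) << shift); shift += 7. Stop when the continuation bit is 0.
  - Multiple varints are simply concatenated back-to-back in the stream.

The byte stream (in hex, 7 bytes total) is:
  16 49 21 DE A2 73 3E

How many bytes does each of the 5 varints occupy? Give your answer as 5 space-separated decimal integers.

  byte[0]=0x16 cont=0 payload=0x16=22: acc |= 22<<0 -> acc=22 shift=7 [end]
Varint 1: bytes[0:1] = 16 -> value 22 (1 byte(s))
  byte[1]=0x49 cont=0 payload=0x49=73: acc |= 73<<0 -> acc=73 shift=7 [end]
Varint 2: bytes[1:2] = 49 -> value 73 (1 byte(s))
  byte[2]=0x21 cont=0 payload=0x21=33: acc |= 33<<0 -> acc=33 shift=7 [end]
Varint 3: bytes[2:3] = 21 -> value 33 (1 byte(s))
  byte[3]=0xDE cont=1 payload=0x5E=94: acc |= 94<<0 -> acc=94 shift=7
  byte[4]=0xA2 cont=1 payload=0x22=34: acc |= 34<<7 -> acc=4446 shift=14
  byte[5]=0x73 cont=0 payload=0x73=115: acc |= 115<<14 -> acc=1888606 shift=21 [end]
Varint 4: bytes[3:6] = DE A2 73 -> value 1888606 (3 byte(s))
  byte[6]=0x3E cont=0 payload=0x3E=62: acc |= 62<<0 -> acc=62 shift=7 [end]
Varint 5: bytes[6:7] = 3E -> value 62 (1 byte(s))

Answer: 1 1 1 3 1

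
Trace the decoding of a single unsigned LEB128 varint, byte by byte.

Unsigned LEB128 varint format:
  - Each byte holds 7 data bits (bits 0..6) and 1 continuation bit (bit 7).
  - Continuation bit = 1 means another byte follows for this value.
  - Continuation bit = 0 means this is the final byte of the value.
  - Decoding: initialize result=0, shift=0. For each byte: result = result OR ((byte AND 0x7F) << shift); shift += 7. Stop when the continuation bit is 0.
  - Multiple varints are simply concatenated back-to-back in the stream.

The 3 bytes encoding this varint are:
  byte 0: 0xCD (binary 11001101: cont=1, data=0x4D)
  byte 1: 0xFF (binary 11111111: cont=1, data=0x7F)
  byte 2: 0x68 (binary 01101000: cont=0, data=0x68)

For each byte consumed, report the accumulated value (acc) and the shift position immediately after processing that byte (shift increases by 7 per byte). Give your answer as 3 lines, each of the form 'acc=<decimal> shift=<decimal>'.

Answer: acc=77 shift=7
acc=16333 shift=14
acc=1720269 shift=21

Derivation:
byte 0=0xCD: payload=0x4D=77, contrib = 77<<0 = 77; acc -> 77, shift -> 7
byte 1=0xFF: payload=0x7F=127, contrib = 127<<7 = 16256; acc -> 16333, shift -> 14
byte 2=0x68: payload=0x68=104, contrib = 104<<14 = 1703936; acc -> 1720269, shift -> 21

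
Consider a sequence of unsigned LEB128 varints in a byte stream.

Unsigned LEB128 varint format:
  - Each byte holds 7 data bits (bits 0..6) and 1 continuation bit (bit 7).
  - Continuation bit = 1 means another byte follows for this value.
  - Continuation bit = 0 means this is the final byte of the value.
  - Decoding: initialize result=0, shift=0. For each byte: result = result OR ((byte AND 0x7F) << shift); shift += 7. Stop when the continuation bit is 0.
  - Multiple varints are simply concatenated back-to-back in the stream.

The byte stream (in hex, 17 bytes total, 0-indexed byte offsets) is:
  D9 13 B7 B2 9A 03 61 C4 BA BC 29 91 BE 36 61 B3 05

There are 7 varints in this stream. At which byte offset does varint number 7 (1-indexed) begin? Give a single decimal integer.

Answer: 15

Derivation:
  byte[0]=0xD9 cont=1 payload=0x59=89: acc |= 89<<0 -> acc=89 shift=7
  byte[1]=0x13 cont=0 payload=0x13=19: acc |= 19<<7 -> acc=2521 shift=14 [end]
Varint 1: bytes[0:2] = D9 13 -> value 2521 (2 byte(s))
  byte[2]=0xB7 cont=1 payload=0x37=55: acc |= 55<<0 -> acc=55 shift=7
  byte[3]=0xB2 cont=1 payload=0x32=50: acc |= 50<<7 -> acc=6455 shift=14
  byte[4]=0x9A cont=1 payload=0x1A=26: acc |= 26<<14 -> acc=432439 shift=21
  byte[5]=0x03 cont=0 payload=0x03=3: acc |= 3<<21 -> acc=6723895 shift=28 [end]
Varint 2: bytes[2:6] = B7 B2 9A 03 -> value 6723895 (4 byte(s))
  byte[6]=0x61 cont=0 payload=0x61=97: acc |= 97<<0 -> acc=97 shift=7 [end]
Varint 3: bytes[6:7] = 61 -> value 97 (1 byte(s))
  byte[7]=0xC4 cont=1 payload=0x44=68: acc |= 68<<0 -> acc=68 shift=7
  byte[8]=0xBA cont=1 payload=0x3A=58: acc |= 58<<7 -> acc=7492 shift=14
  byte[9]=0xBC cont=1 payload=0x3C=60: acc |= 60<<14 -> acc=990532 shift=21
  byte[10]=0x29 cont=0 payload=0x29=41: acc |= 41<<21 -> acc=86973764 shift=28 [end]
Varint 4: bytes[7:11] = C4 BA BC 29 -> value 86973764 (4 byte(s))
  byte[11]=0x91 cont=1 payload=0x11=17: acc |= 17<<0 -> acc=17 shift=7
  byte[12]=0xBE cont=1 payload=0x3E=62: acc |= 62<<7 -> acc=7953 shift=14
  byte[13]=0x36 cont=0 payload=0x36=54: acc |= 54<<14 -> acc=892689 shift=21 [end]
Varint 5: bytes[11:14] = 91 BE 36 -> value 892689 (3 byte(s))
  byte[14]=0x61 cont=0 payload=0x61=97: acc |= 97<<0 -> acc=97 shift=7 [end]
Varint 6: bytes[14:15] = 61 -> value 97 (1 byte(s))
  byte[15]=0xB3 cont=1 payload=0x33=51: acc |= 51<<0 -> acc=51 shift=7
  byte[16]=0x05 cont=0 payload=0x05=5: acc |= 5<<7 -> acc=691 shift=14 [end]
Varint 7: bytes[15:17] = B3 05 -> value 691 (2 byte(s))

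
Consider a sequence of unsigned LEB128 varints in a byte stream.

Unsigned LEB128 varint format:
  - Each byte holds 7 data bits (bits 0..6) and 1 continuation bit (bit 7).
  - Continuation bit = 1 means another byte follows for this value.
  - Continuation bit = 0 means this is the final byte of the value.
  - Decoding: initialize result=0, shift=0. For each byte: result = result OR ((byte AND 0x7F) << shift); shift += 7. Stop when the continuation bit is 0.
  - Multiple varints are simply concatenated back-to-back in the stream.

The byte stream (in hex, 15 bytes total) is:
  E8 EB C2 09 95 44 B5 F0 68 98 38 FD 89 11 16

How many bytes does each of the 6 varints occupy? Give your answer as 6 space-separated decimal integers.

Answer: 4 2 3 2 3 1

Derivation:
  byte[0]=0xE8 cont=1 payload=0x68=104: acc |= 104<<0 -> acc=104 shift=7
  byte[1]=0xEB cont=1 payload=0x6B=107: acc |= 107<<7 -> acc=13800 shift=14
  byte[2]=0xC2 cont=1 payload=0x42=66: acc |= 66<<14 -> acc=1095144 shift=21
  byte[3]=0x09 cont=0 payload=0x09=9: acc |= 9<<21 -> acc=19969512 shift=28 [end]
Varint 1: bytes[0:4] = E8 EB C2 09 -> value 19969512 (4 byte(s))
  byte[4]=0x95 cont=1 payload=0x15=21: acc |= 21<<0 -> acc=21 shift=7
  byte[5]=0x44 cont=0 payload=0x44=68: acc |= 68<<7 -> acc=8725 shift=14 [end]
Varint 2: bytes[4:6] = 95 44 -> value 8725 (2 byte(s))
  byte[6]=0xB5 cont=1 payload=0x35=53: acc |= 53<<0 -> acc=53 shift=7
  byte[7]=0xF0 cont=1 payload=0x70=112: acc |= 112<<7 -> acc=14389 shift=14
  byte[8]=0x68 cont=0 payload=0x68=104: acc |= 104<<14 -> acc=1718325 shift=21 [end]
Varint 3: bytes[6:9] = B5 F0 68 -> value 1718325 (3 byte(s))
  byte[9]=0x98 cont=1 payload=0x18=24: acc |= 24<<0 -> acc=24 shift=7
  byte[10]=0x38 cont=0 payload=0x38=56: acc |= 56<<7 -> acc=7192 shift=14 [end]
Varint 4: bytes[9:11] = 98 38 -> value 7192 (2 byte(s))
  byte[11]=0xFD cont=1 payload=0x7D=125: acc |= 125<<0 -> acc=125 shift=7
  byte[12]=0x89 cont=1 payload=0x09=9: acc |= 9<<7 -> acc=1277 shift=14
  byte[13]=0x11 cont=0 payload=0x11=17: acc |= 17<<14 -> acc=279805 shift=21 [end]
Varint 5: bytes[11:14] = FD 89 11 -> value 279805 (3 byte(s))
  byte[14]=0x16 cont=0 payload=0x16=22: acc |= 22<<0 -> acc=22 shift=7 [end]
Varint 6: bytes[14:15] = 16 -> value 22 (1 byte(s))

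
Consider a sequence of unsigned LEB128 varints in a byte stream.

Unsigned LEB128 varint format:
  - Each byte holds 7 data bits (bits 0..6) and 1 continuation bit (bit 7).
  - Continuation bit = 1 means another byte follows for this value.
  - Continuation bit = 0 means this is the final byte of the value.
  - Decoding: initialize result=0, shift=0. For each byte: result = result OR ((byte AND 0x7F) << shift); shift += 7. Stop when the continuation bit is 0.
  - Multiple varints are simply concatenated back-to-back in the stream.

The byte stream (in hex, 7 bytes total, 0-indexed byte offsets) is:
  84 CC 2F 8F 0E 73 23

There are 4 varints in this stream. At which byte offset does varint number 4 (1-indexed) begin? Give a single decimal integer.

Answer: 6

Derivation:
  byte[0]=0x84 cont=1 payload=0x04=4: acc |= 4<<0 -> acc=4 shift=7
  byte[1]=0xCC cont=1 payload=0x4C=76: acc |= 76<<7 -> acc=9732 shift=14
  byte[2]=0x2F cont=0 payload=0x2F=47: acc |= 47<<14 -> acc=779780 shift=21 [end]
Varint 1: bytes[0:3] = 84 CC 2F -> value 779780 (3 byte(s))
  byte[3]=0x8F cont=1 payload=0x0F=15: acc |= 15<<0 -> acc=15 shift=7
  byte[4]=0x0E cont=0 payload=0x0E=14: acc |= 14<<7 -> acc=1807 shift=14 [end]
Varint 2: bytes[3:5] = 8F 0E -> value 1807 (2 byte(s))
  byte[5]=0x73 cont=0 payload=0x73=115: acc |= 115<<0 -> acc=115 shift=7 [end]
Varint 3: bytes[5:6] = 73 -> value 115 (1 byte(s))
  byte[6]=0x23 cont=0 payload=0x23=35: acc |= 35<<0 -> acc=35 shift=7 [end]
Varint 4: bytes[6:7] = 23 -> value 35 (1 byte(s))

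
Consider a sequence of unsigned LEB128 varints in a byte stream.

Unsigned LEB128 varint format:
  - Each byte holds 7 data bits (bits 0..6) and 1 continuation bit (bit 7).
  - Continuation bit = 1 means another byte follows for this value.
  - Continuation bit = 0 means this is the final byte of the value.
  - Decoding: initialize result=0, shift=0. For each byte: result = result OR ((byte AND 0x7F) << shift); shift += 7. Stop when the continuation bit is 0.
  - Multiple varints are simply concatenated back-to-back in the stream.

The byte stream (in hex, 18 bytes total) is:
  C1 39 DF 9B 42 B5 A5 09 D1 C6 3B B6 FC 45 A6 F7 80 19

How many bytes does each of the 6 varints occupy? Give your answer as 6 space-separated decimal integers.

  byte[0]=0xC1 cont=1 payload=0x41=65: acc |= 65<<0 -> acc=65 shift=7
  byte[1]=0x39 cont=0 payload=0x39=57: acc |= 57<<7 -> acc=7361 shift=14 [end]
Varint 1: bytes[0:2] = C1 39 -> value 7361 (2 byte(s))
  byte[2]=0xDF cont=1 payload=0x5F=95: acc |= 95<<0 -> acc=95 shift=7
  byte[3]=0x9B cont=1 payload=0x1B=27: acc |= 27<<7 -> acc=3551 shift=14
  byte[4]=0x42 cont=0 payload=0x42=66: acc |= 66<<14 -> acc=1084895 shift=21 [end]
Varint 2: bytes[2:5] = DF 9B 42 -> value 1084895 (3 byte(s))
  byte[5]=0xB5 cont=1 payload=0x35=53: acc |= 53<<0 -> acc=53 shift=7
  byte[6]=0xA5 cont=1 payload=0x25=37: acc |= 37<<7 -> acc=4789 shift=14
  byte[7]=0x09 cont=0 payload=0x09=9: acc |= 9<<14 -> acc=152245 shift=21 [end]
Varint 3: bytes[5:8] = B5 A5 09 -> value 152245 (3 byte(s))
  byte[8]=0xD1 cont=1 payload=0x51=81: acc |= 81<<0 -> acc=81 shift=7
  byte[9]=0xC6 cont=1 payload=0x46=70: acc |= 70<<7 -> acc=9041 shift=14
  byte[10]=0x3B cont=0 payload=0x3B=59: acc |= 59<<14 -> acc=975697 shift=21 [end]
Varint 4: bytes[8:11] = D1 C6 3B -> value 975697 (3 byte(s))
  byte[11]=0xB6 cont=1 payload=0x36=54: acc |= 54<<0 -> acc=54 shift=7
  byte[12]=0xFC cont=1 payload=0x7C=124: acc |= 124<<7 -> acc=15926 shift=14
  byte[13]=0x45 cont=0 payload=0x45=69: acc |= 69<<14 -> acc=1146422 shift=21 [end]
Varint 5: bytes[11:14] = B6 FC 45 -> value 1146422 (3 byte(s))
  byte[14]=0xA6 cont=1 payload=0x26=38: acc |= 38<<0 -> acc=38 shift=7
  byte[15]=0xF7 cont=1 payload=0x77=119: acc |= 119<<7 -> acc=15270 shift=14
  byte[16]=0x80 cont=1 payload=0x00=0: acc |= 0<<14 -> acc=15270 shift=21
  byte[17]=0x19 cont=0 payload=0x19=25: acc |= 25<<21 -> acc=52444070 shift=28 [end]
Varint 6: bytes[14:18] = A6 F7 80 19 -> value 52444070 (4 byte(s))

Answer: 2 3 3 3 3 4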